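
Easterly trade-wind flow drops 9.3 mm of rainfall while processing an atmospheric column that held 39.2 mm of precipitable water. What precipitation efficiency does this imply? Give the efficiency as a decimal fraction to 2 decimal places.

ε ≈ 0.24

ε = rainfall / PW = 9.3 / 39.2 = 0.24.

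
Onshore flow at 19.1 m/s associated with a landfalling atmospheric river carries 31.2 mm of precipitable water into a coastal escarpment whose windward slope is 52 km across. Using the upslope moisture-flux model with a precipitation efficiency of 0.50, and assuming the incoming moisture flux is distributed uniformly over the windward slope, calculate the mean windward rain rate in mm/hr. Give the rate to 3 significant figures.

Incoming column moisture flux per unit ridge length: F = V × PW = 19.1 × 31.2 = 595.92 mm·m/s.
Spread over the 52 km slope with efficiency ε = 0.50: R = ε·F/W = 0.50 × 595.92 / 52000 m = 5.730e-03 mm/s.
R = 5.730e-03 × 3600 = 20.6 mm/hr.

R ≈ 20.6 mm/hr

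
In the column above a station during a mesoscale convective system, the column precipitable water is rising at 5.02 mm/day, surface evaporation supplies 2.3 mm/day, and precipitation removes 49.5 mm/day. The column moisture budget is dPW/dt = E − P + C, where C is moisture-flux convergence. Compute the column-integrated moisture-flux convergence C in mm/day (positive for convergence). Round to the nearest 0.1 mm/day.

dPW/dt = +5.02 mm/day.
C = dPW/dt − E + P = (+5.02) − 2.3 + 49.5 = 52.2 mm/day.

C ≈ 52.2 mm/day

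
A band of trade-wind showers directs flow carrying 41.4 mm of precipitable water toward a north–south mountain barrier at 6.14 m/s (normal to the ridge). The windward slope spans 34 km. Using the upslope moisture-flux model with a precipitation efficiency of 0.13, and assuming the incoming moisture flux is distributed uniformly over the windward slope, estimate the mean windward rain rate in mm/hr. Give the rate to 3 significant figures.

Incoming column moisture flux per unit ridge length: F = V × PW = 6.14 × 41.4 = 254.196 mm·m/s.
Spread over the 34 km slope with efficiency ε = 0.13: R = ε·F/W = 0.13 × 254.196 / 34000 m = 9.719e-04 mm/s.
R = 9.719e-04 × 3600 = 3.50 mm/hr.

R ≈ 3.50 mm/hr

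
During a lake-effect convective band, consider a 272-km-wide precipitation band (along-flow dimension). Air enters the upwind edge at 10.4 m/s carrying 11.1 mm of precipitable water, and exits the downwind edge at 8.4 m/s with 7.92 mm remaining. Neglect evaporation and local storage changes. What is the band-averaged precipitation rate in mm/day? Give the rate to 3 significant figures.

R ≈ 15.5 mm/day

Column moisture flux per unit crosswind length is F = V × PW.
Inflow: F_in = 10.4 × 11.1 = 115.44 mm·m/s
Outflow: F_out = 8.4 × 7.92 = 66.528 mm·m/s
Steady-state rate R = (F_in − F_out)/L = (115.44 − 66.528) / 272000 m = 1.798e-04 mm/s.
R = 1.798e-04 × 3600 × 24 = 15.5 mm/day.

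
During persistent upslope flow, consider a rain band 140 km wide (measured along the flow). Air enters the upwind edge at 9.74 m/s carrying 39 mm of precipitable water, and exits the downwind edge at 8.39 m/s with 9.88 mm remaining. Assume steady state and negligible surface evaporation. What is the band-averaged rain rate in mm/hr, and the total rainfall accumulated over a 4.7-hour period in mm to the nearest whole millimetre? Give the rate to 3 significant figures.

Column moisture flux per unit crosswind length is F = V × PW.
Inflow: F_in = 9.74 × 39 = 379.86 mm·m/s
Outflow: F_out = 8.39 × 9.88 = 82.8932 mm·m/s
Steady-state rate R = (F_in − F_out)/L = (379.86 − 82.8932) / 140000 m = 2.121e-03 mm/s.
R = 2.121e-03 × 3600 = 7.64 mm/hr.
Over 4.7 h: total = 7.64 × 4.7 = 35.908 ≈ 36 mm.

R ≈ 7.64 mm/hr; total ≈ 36 mm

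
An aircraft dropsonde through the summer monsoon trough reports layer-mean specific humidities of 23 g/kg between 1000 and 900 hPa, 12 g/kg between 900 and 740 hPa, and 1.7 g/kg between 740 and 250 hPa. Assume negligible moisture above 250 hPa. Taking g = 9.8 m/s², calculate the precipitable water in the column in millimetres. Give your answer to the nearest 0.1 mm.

PW ≈ 51.6 mm

Precipitable water is the column-integrated vapour mass per unit area: PW = (1/g) Σ q̄ Δp, with q in kg/kg and Δp in Pa (1 kg/m² of water = 1 mm).
Layer 1000–900 hPa: Δp = 100 hPa = 10000 Pa, q̄ = 0.023 kg/kg → 0.023 × 10000 / 9.8 = 23.47 mm
Layer 900–740 hPa: Δp = 160 hPa = 16000 Pa, q̄ = 0.012 kg/kg → 0.012 × 16000 / 9.8 = 19.59 mm
Layer 740–250 hPa: Δp = 490 hPa = 49000 Pa, q̄ = 0.0017 kg/kg → 0.0017 × 49000 / 9.8 = 8.50 mm
PW = 23.47 + 19.59 + 8.50 = 51.56 ≈ 51.6 mm.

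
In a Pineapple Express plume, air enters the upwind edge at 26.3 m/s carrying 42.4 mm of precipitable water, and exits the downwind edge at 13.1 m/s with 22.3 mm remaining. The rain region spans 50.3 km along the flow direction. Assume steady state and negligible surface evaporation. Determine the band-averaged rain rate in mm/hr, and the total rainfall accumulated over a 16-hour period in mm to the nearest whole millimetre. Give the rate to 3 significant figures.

Column moisture flux per unit crosswind length is F = V × PW.
Inflow: F_in = 26.3 × 42.4 = 1115.12 mm·m/s
Outflow: F_out = 13.1 × 22.3 = 292.13 mm·m/s
Steady-state rate R = (F_in − F_out)/L = (1115.12 − 292.13) / 50300 m = 1.636e-02 mm/s.
R = 1.636e-02 × 3600 = 58.9 mm/hr.
Over 16 h: total = 58.9 × 16 = 942.4 ≈ 942 mm.

R ≈ 58.9 mm/hr; total ≈ 942 mm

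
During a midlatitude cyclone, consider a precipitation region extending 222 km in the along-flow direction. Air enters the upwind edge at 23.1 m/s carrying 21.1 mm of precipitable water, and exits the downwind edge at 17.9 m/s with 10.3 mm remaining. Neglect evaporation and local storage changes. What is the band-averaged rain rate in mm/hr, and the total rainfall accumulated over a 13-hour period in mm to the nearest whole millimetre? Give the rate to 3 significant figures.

Column moisture flux per unit crosswind length is F = V × PW.
Inflow: F_in = 23.1 × 21.1 = 487.41 mm·m/s
Outflow: F_out = 17.9 × 10.3 = 184.37 mm·m/s
Steady-state rate R = (F_in − F_out)/L = (487.41 − 184.37) / 222000 m = 1.365e-03 mm/s.
R = 1.365e-03 × 3600 = 4.91 mm/hr.
Over 13 h: total = 4.91 × 13 = 63.83 ≈ 64 mm.

R ≈ 4.91 mm/hr; total ≈ 64 mm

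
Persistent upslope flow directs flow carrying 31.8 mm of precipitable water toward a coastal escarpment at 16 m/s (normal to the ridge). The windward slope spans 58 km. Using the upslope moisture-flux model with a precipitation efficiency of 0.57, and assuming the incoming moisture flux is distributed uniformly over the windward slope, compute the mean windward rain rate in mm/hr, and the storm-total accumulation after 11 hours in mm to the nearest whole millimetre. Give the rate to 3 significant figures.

Incoming column moisture flux per unit ridge length: F = V × PW = 16 × 31.8 = 508.8 mm·m/s.
Spread over the 58 km slope with efficiency ε = 0.57: R = ε·F/W = 0.57 × 508.8 / 58000 m = 5.000e-03 mm/s.
R = 5.000e-03 × 3600 = 18.0 mm/hr.
Over 11 h: total = 18.0 × 11 = 198 mm.

R ≈ 18.0 mm/hr; total ≈ 198 mm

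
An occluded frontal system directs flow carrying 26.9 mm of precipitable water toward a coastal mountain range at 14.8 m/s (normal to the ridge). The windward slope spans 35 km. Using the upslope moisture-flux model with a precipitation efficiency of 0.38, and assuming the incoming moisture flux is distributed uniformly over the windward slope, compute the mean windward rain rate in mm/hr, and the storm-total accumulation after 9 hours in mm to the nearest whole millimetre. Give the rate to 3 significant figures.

Incoming column moisture flux per unit ridge length: F = V × PW = 14.8 × 26.9 = 398.12 mm·m/s.
Spread over the 35 km slope with efficiency ε = 0.38: R = ε·F/W = 0.38 × 398.12 / 35000 m = 4.322e-03 mm/s.
R = 4.322e-03 × 3600 = 15.6 mm/hr.
Over 9 h: total = 15.6 × 9 = 140.4 ≈ 140 mm.

R ≈ 15.6 mm/hr; total ≈ 140 mm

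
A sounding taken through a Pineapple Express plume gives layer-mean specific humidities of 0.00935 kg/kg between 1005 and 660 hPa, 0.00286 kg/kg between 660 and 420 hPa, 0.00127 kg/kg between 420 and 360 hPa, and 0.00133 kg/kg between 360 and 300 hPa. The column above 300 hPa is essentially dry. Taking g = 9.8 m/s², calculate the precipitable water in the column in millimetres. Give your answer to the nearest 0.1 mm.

Precipitable water is the column-integrated vapour mass per unit area: PW = (1/g) Σ q̄ Δp, with q in kg/kg and Δp in Pa (1 kg/m² of water = 1 mm).
Layer 1005–660 hPa: Δp = 345 hPa = 34500 Pa, q̄ = 0.00935 kg/kg → 0.00935 × 34500 / 9.8 = 32.92 mm
Layer 660–420 hPa: Δp = 240 hPa = 24000 Pa, q̄ = 0.00286 kg/kg → 0.00286 × 24000 / 9.8 = 7.00 mm
Layer 420–360 hPa: Δp = 60 hPa = 6000 Pa, q̄ = 0.00127 kg/kg → 0.00127 × 6000 / 9.8 = 0.78 mm
Layer 360–300 hPa: Δp = 60 hPa = 6000 Pa, q̄ = 0.00133 kg/kg → 0.00133 × 6000 / 9.8 = 0.81 mm
PW = 32.92 + 7.00 + 0.78 + 0.81 = 41.51 ≈ 41.5 mm.

PW ≈ 41.5 mm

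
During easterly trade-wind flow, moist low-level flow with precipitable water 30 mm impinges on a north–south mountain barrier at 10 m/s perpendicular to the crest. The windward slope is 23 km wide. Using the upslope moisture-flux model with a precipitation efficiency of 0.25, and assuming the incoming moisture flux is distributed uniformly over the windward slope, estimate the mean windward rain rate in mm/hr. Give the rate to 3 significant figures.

Incoming column moisture flux per unit ridge length: F = V × PW = 10 × 30 = 300 mm·m/s.
Spread over the 23 km slope with efficiency ε = 0.25: R = ε·F/W = 0.25 × 300 / 23000 m = 3.261e-03 mm/s.
R = 3.261e-03 × 3600 = 11.7 mm/hr.

R ≈ 11.7 mm/hr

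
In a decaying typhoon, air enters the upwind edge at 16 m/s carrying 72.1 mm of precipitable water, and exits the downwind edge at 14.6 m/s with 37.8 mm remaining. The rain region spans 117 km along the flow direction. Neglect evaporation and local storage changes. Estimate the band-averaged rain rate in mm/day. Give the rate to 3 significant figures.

R ≈ 444 mm/day

Column moisture flux per unit crosswind length is F = V × PW.
Inflow: F_in = 16 × 72.1 = 1153.6 mm·m/s
Outflow: F_out = 14.6 × 37.8 = 551.88 mm·m/s
Steady-state rate R = (F_in − F_out)/L = (1153.6 − 551.88) / 117000 m = 5.143e-03 mm/s.
R = 5.143e-03 × 3600 × 24 = 444 mm/day.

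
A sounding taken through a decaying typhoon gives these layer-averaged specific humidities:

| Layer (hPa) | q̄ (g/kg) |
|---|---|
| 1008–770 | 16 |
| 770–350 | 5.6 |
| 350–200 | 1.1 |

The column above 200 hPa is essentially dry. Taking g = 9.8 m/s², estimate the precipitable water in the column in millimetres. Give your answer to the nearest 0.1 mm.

PW ≈ 64.5 mm

Precipitable water is the column-integrated vapour mass per unit area: PW = (1/g) Σ q̄ Δp, with q in kg/kg and Δp in Pa (1 kg/m² of water = 1 mm).
Layer 1008–770 hPa: Δp = 238 hPa = 23800 Pa, q̄ = 0.016 kg/kg → 0.016 × 23800 / 9.8 = 38.86 mm
Layer 770–350 hPa: Δp = 420 hPa = 42000 Pa, q̄ = 0.0056 kg/kg → 0.0056 × 42000 / 9.8 = 24.00 mm
Layer 350–200 hPa: Δp = 150 hPa = 15000 Pa, q̄ = 0.0011 kg/kg → 0.0011 × 15000 / 9.8 = 1.68 mm
PW = 38.86 + 24.00 + 1.68 = 64.54 ≈ 64.5 mm.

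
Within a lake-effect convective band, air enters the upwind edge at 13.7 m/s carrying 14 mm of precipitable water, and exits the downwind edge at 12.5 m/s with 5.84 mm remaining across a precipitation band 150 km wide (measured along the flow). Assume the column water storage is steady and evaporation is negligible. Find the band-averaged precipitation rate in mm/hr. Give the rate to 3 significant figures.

Column moisture flux per unit crosswind length is F = V × PW.
Inflow: F_in = 13.7 × 14 = 191.8 mm·m/s
Outflow: F_out = 12.5 × 5.84 = 73 mm·m/s
Steady-state rate R = (F_in − F_out)/L = (191.8 − 73) / 150000 m = 7.920e-04 mm/s.
R = 7.920e-04 × 3600 = 2.85 mm/hr.

R ≈ 2.85 mm/hr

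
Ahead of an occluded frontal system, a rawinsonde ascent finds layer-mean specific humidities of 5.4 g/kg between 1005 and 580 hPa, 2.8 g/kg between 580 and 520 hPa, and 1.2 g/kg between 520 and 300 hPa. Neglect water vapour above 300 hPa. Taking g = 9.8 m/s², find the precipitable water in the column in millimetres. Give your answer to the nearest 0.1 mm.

Precipitable water is the column-integrated vapour mass per unit area: PW = (1/g) Σ q̄ Δp, with q in kg/kg and Δp in Pa (1 kg/m² of water = 1 mm).
Layer 1005–580 hPa: Δp = 425 hPa = 42500 Pa, q̄ = 0.0054 kg/kg → 0.0054 × 42500 / 9.8 = 23.42 mm
Layer 580–520 hPa: Δp = 60 hPa = 6000 Pa, q̄ = 0.0028 kg/kg → 0.0028 × 6000 / 9.8 = 1.71 mm
Layer 520–300 hPa: Δp = 220 hPa = 22000 Pa, q̄ = 0.0012 kg/kg → 0.0012 × 22000 / 9.8 = 2.69 mm
PW = 23.42 + 1.71 + 2.69 = 27.82 ≈ 27.8 mm.

PW ≈ 27.8 mm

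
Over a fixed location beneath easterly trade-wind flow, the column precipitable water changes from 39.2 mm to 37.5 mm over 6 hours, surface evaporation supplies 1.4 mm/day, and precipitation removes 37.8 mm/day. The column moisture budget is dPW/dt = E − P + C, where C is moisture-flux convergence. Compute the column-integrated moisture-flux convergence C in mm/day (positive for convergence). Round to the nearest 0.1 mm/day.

dPW/dt = (37.5 − 39.2) mm / (6/24 day) = -6.800 mm/day.
C = dPW/dt − E + P = (-6.800) − 1.4 + 37.8 = 29.6 mm/day.

C ≈ 29.6 mm/day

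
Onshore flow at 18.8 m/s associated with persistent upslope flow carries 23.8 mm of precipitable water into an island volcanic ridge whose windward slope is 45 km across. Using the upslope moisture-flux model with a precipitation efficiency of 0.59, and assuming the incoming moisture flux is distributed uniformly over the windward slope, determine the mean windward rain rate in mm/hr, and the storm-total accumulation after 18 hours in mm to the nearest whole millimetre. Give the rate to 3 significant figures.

R ≈ 21.1 mm/hr; total ≈ 380 mm

Incoming column moisture flux per unit ridge length: F = V × PW = 18.8 × 23.8 = 447.44 mm·m/s.
Spread over the 45 km slope with efficiency ε = 0.59: R = ε·F/W = 0.59 × 447.44 / 45000 m = 5.866e-03 mm/s.
R = 5.866e-03 × 3600 = 21.1 mm/hr.
Over 18 h: total = 21.1 × 18 = 379.8 ≈ 380 mm.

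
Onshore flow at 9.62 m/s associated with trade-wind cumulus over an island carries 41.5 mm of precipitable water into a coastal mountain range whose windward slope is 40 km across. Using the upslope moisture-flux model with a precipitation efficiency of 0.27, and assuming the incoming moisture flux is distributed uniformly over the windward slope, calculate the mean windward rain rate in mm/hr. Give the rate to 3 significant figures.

Incoming column moisture flux per unit ridge length: F = V × PW = 9.62 × 41.5 = 399.23 mm·m/s.
Spread over the 40 km slope with efficiency ε = 0.27: R = ε·F/W = 0.27 × 399.23 / 40000 m = 2.695e-03 mm/s.
R = 2.695e-03 × 3600 = 9.70 mm/hr.

R ≈ 9.70 mm/hr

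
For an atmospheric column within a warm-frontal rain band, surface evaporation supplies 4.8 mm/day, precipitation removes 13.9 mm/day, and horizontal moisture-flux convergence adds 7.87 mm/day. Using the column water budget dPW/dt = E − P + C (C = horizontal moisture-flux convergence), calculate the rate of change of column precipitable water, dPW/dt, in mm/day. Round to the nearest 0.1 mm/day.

dPW/dt ≈ -1.2 mm/day

dPW/dt = E − P + C = 4.8 − 13.9 + (7.87) = -1.2 mm/day.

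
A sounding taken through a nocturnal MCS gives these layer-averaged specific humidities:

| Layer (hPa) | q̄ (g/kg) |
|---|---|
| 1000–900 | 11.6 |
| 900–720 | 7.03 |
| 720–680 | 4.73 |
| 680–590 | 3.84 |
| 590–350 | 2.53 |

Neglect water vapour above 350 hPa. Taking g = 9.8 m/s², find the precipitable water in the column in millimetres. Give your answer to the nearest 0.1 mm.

Precipitable water is the column-integrated vapour mass per unit area: PW = (1/g) Σ q̄ Δp, with q in kg/kg and Δp in Pa (1 kg/m² of water = 1 mm).
Layer 1000–900 hPa: Δp = 100 hPa = 10000 Pa, q̄ = 0.0116 kg/kg → 0.0116 × 10000 / 9.8 = 11.84 mm
Layer 900–720 hPa: Δp = 180 hPa = 18000 Pa, q̄ = 0.00703 kg/kg → 0.00703 × 18000 / 9.8 = 12.91 mm
Layer 720–680 hPa: Δp = 40 hPa = 4000 Pa, q̄ = 0.00473 kg/kg → 0.00473 × 4000 / 9.8 = 1.93 mm
Layer 680–590 hPa: Δp = 90 hPa = 9000 Pa, q̄ = 0.00384 kg/kg → 0.00384 × 9000 / 9.8 = 3.53 mm
Layer 590–350 hPa: Δp = 240 hPa = 24000 Pa, q̄ = 0.00253 kg/kg → 0.00253 × 24000 / 9.8 = 6.20 mm
PW = 11.84 + 12.91 + 1.93 + 3.53 + 6.20 = 36.41 ≈ 36.4 mm.

PW ≈ 36.4 mm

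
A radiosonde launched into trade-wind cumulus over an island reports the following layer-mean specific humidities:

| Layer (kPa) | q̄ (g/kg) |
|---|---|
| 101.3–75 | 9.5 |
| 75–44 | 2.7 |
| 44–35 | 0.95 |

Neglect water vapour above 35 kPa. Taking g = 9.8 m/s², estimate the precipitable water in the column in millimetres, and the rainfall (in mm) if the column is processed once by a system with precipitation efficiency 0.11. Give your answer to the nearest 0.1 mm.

PW ≈ 34.9 mm; rainfall ≈ 3.8 mm

Precipitable water is the column-integrated vapour mass per unit area: PW = (1/g) Σ q̄ Δp, with q in kg/kg and Δp in Pa (1 kg/m² of water = 1 mm).
Layer 101.3–75 kPa: Δp = 263 hPa = 26300 Pa, q̄ = 0.0095 kg/kg → 0.0095 × 26300 / 9.8 = 25.49 mm
Layer 75–44 kPa: Δp = 310 hPa = 31000 Pa, q̄ = 0.0027 kg/kg → 0.0027 × 31000 / 9.8 = 8.54 mm
Layer 44–35 kPa: Δp = 90 hPa = 9000 Pa, q̄ = 0.00095 kg/kg → 0.00095 × 9000 / 9.8 = 0.87 mm
PW = 25.49 + 8.54 + 0.87 = 34.90 ≈ 34.9 mm.
Rainfall = ε × PW = 0.11 × 34.9 = 3.8 mm.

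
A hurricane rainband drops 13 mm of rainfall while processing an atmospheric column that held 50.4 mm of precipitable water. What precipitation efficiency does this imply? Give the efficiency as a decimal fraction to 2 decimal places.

ε = rainfall / PW = 13 / 50.4 = 0.26.

ε ≈ 0.26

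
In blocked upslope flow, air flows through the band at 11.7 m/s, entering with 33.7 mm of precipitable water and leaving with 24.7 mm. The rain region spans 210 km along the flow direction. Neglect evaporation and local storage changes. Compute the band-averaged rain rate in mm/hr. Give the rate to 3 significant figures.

Column moisture flux per unit crosswind length is F = V × PW.
Inflow: F_in = 11.7 × 33.7 = 394.29 mm·m/s
Outflow: F_out = 11.7 × 24.7 = 288.99 mm·m/s
Steady-state rate R = (F_in − F_out)/L = (394.29 − 288.99) / 210000 m = 5.014e-04 mm/s.
R = 5.014e-04 × 3600 = 1.81 mm/hr.

R ≈ 1.81 mm/hr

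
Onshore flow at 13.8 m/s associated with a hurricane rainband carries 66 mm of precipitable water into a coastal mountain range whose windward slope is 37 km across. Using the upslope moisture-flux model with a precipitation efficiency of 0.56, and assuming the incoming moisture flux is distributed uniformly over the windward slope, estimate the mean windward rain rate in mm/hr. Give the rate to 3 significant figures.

R ≈ 49.6 mm/hr

Incoming column moisture flux per unit ridge length: F = V × PW = 13.8 × 66 = 910.8 mm·m/s.
Spread over the 37 km slope with efficiency ε = 0.56: R = ε·F/W = 0.56 × 910.8 / 37000 m = 1.379e-02 mm/s.
R = 1.379e-02 × 3600 = 49.6 mm/hr.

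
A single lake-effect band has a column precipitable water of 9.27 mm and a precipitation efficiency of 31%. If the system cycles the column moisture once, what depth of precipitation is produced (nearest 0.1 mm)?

precipitation ≈ 2.9 mm

Precipitation = ε × PW = 0.31 × 9.27 = 2.9 mm.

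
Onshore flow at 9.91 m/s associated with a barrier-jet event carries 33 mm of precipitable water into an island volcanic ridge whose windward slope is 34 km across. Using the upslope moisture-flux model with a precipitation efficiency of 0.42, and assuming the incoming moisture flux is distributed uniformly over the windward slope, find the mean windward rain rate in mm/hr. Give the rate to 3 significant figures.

R ≈ 14.5 mm/hr

Incoming column moisture flux per unit ridge length: F = V × PW = 9.91 × 33 = 327.03 mm·m/s.
Spread over the 34 km slope with efficiency ε = 0.42: R = ε·F/W = 0.42 × 327.03 / 34000 m = 4.040e-03 mm/s.
R = 4.040e-03 × 3600 = 14.5 mm/hr.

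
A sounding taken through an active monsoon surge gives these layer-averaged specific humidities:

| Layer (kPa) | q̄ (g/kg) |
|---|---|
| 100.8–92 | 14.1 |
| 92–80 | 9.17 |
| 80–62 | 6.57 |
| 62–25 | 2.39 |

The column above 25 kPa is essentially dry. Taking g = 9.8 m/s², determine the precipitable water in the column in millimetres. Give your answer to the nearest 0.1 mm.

Precipitable water is the column-integrated vapour mass per unit area: PW = (1/g) Σ q̄ Δp, with q in kg/kg and Δp in Pa (1 kg/m² of water = 1 mm).
Layer 100.8–92 kPa: Δp = 88 hPa = 8800 Pa, q̄ = 0.0141 kg/kg → 0.0141 × 8800 / 9.8 = 12.66 mm
Layer 92–80 kPa: Δp = 120 hPa = 12000 Pa, q̄ = 0.00917 kg/kg → 0.00917 × 12000 / 9.8 = 11.23 mm
Layer 80–62 kPa: Δp = 180 hPa = 18000 Pa, q̄ = 0.00657 kg/kg → 0.00657 × 18000 / 9.8 = 12.07 mm
Layer 62–25 kPa: Δp = 370 hPa = 37000 Pa, q̄ = 0.00239 kg/kg → 0.00239 × 37000 / 9.8 = 9.02 mm
PW = 12.66 + 11.23 + 12.07 + 9.02 = 44.98 ≈ 45.0 mm.

PW ≈ 45.0 mm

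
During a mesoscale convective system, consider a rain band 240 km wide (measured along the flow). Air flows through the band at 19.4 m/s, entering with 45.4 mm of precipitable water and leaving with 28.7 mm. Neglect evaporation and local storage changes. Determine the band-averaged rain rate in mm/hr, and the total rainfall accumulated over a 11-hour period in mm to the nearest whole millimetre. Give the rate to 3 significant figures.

R ≈ 4.86 mm/hr; total ≈ 53 mm

Column moisture flux per unit crosswind length is F = V × PW.
Inflow: F_in = 19.4 × 45.4 = 880.76 mm·m/s
Outflow: F_out = 19.4 × 28.7 = 556.78 mm·m/s
Steady-state rate R = (F_in − F_out)/L = (880.76 − 556.78) / 240000 m = 1.350e-03 mm/s.
R = 1.350e-03 × 3600 = 4.86 mm/hr.
Over 11 h: total = 4.86 × 11 = 53.46 ≈ 53 mm.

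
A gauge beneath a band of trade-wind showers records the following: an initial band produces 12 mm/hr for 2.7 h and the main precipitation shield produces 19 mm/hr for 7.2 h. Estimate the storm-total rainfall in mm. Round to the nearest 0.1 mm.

total ≈ 169.2 mm

Total = Σ Rᵢ Δtᵢ = 12 × 2.7 + 19 × 7.2
      = 32.4 + 136.8 = 169.2 mm.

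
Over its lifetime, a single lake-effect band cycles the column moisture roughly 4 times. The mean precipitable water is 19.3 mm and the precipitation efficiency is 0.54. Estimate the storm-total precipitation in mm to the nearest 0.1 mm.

Each cycle deposits ε × PW = 0.54 × 19.3 = 10.422 mm.
Over 4 cycles: 4 × 10.422 = 41.7 mm.

precipitation ≈ 41.7 mm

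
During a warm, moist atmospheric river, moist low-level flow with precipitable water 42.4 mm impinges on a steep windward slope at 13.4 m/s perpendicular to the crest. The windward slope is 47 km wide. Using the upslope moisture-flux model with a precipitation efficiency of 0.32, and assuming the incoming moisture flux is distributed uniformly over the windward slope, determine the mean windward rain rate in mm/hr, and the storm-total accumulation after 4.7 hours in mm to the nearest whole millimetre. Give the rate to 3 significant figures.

R ≈ 13.9 mm/hr; total ≈ 65 mm

Incoming column moisture flux per unit ridge length: F = V × PW = 13.4 × 42.4 = 568.16 mm·m/s.
Spread over the 47 km slope with efficiency ε = 0.32: R = ε·F/W = 0.32 × 568.16 / 47000 m = 3.868e-03 mm/s.
R = 3.868e-03 × 3600 = 13.9 mm/hr.
Over 4.7 h: total = 13.9 × 4.7 = 65.33 ≈ 65 mm.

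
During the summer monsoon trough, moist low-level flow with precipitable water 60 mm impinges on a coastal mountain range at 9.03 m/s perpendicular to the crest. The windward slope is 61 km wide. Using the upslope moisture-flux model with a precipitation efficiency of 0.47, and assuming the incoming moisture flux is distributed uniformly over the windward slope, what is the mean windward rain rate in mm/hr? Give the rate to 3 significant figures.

Incoming column moisture flux per unit ridge length: F = V × PW = 9.03 × 60 = 541.8 mm·m/s.
Spread over the 61 km slope with efficiency ε = 0.47: R = ε·F/W = 0.47 × 541.8 / 61000 m = 4.175e-03 mm/s.
R = 4.175e-03 × 3600 = 15.0 mm/hr.

R ≈ 15.0 mm/hr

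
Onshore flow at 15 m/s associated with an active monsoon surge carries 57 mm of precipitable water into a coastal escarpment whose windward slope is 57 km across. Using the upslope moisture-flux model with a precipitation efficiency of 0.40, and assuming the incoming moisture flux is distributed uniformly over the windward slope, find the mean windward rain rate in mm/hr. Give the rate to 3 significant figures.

Incoming column moisture flux per unit ridge length: F = V × PW = 15 × 57 = 855 mm·m/s.
Spread over the 57 km slope with efficiency ε = 0.40: R = ε·F/W = 0.40 × 855 / 57000 m = 6.000e-03 mm/s.
R = 6.000e-03 × 3600 = 21.6 mm/hr.

R ≈ 21.6 mm/hr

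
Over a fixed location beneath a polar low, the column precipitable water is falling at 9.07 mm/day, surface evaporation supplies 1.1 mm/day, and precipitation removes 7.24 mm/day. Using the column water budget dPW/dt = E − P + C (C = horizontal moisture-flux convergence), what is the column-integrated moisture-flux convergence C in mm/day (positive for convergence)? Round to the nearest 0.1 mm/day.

dPW/dt = -9.07 mm/day.
C = dPW/dt − E + P = (-9.07) − 1.1 + 7.24 = -2.9 mm/day.

C ≈ -2.9 mm/day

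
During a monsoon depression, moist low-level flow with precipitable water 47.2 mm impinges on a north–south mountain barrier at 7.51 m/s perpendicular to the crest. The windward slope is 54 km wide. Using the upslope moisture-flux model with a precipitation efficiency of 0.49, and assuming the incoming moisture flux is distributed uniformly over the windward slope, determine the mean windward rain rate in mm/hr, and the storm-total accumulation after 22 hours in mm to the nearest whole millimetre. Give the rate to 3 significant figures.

R ≈ 11.6 mm/hr; total ≈ 255 mm

Incoming column moisture flux per unit ridge length: F = V × PW = 7.51 × 47.2 = 354.472 mm·m/s.
Spread over the 54 km slope with efficiency ε = 0.49: R = ε·F/W = 0.49 × 354.472 / 54000 m = 3.217e-03 mm/s.
R = 3.217e-03 × 3600 = 11.6 mm/hr.
Over 22 h: total = 11.6 × 22 = 255.2 ≈ 255 mm.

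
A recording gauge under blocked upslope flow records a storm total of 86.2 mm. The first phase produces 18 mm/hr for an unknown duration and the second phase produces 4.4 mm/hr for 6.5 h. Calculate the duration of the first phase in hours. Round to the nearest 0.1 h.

Known phases: 4.4 × 6.5 = 28.6 mm.
Remaining depth = 86.2 − 28.6 = 57.6 mm.
Duration = 57.6 / 18 = 3.2 h.

duration ≈ 3.2 h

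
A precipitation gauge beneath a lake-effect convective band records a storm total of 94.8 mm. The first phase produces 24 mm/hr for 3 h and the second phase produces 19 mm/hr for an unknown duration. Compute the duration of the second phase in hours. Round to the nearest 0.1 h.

Known phases: 24 × 3 = 72 mm.
Remaining depth = 94.8 − 72 = 22.8 mm.
Duration = 22.8 / 19 = 1.2 h.

duration ≈ 1.2 h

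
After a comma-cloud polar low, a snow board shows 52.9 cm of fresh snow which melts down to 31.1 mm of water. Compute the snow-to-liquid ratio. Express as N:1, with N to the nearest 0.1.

ratio ≈ 17.0

Ratio = snow depth / SWE = 529 mm / 31.1 mm = 17.0, i.e. 17.0:1.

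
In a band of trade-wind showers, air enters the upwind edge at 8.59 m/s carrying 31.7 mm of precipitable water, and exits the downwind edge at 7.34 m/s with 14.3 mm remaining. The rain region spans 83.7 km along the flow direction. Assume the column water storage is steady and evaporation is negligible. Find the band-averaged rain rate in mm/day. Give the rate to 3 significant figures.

R ≈ 173 mm/day

Column moisture flux per unit crosswind length is F = V × PW.
Inflow: F_in = 8.59 × 31.7 = 272.303 mm·m/s
Outflow: F_out = 7.34 × 14.3 = 104.962 mm·m/s
Steady-state rate R = (F_in − F_out)/L = (272.303 − 104.962) / 83700 m = 1.999e-03 mm/s.
R = 1.999e-03 × 3600 × 24 = 173 mm/day.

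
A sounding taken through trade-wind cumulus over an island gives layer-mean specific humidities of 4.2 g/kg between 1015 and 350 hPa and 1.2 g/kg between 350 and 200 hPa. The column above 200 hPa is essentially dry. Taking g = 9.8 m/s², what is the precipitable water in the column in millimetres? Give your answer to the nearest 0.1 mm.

PW ≈ 30.3 mm

Precipitable water is the column-integrated vapour mass per unit area: PW = (1/g) Σ q̄ Δp, with q in kg/kg and Δp in Pa (1 kg/m² of water = 1 mm).
Layer 1015–350 hPa: Δp = 665 hPa = 66500 Pa, q̄ = 0.0042 kg/kg → 0.0042 × 66500 / 9.8 = 28.50 mm
Layer 350–200 hPa: Δp = 150 hPa = 15000 Pa, q̄ = 0.0012 kg/kg → 0.0012 × 15000 / 9.8 = 1.84 mm
PW = 28.50 + 1.84 = 30.34 ≈ 30.3 mm.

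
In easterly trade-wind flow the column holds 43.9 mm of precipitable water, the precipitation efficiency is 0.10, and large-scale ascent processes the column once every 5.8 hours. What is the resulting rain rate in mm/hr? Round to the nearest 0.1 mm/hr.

R ≈ 0.8 mm/hr

Each overturning extracts ε × PW = 0.10 × 43.9 = 4.39 mm.
Rate = ε·PW / τ = 4.39 / 5.8 h = 0.8 mm/hr.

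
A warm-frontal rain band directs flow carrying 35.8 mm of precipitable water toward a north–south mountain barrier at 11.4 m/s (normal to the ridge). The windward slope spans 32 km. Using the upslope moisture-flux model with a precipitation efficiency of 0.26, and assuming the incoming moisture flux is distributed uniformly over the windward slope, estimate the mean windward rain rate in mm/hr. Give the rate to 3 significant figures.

Incoming column moisture flux per unit ridge length: F = V × PW = 11.4 × 35.8 = 408.12 mm·m/s.
Spread over the 32 km slope with efficiency ε = 0.26: R = ε·F/W = 0.26 × 408.12 / 32000 m = 3.316e-03 mm/s.
R = 3.316e-03 × 3600 = 11.9 mm/hr.

R ≈ 11.9 mm/hr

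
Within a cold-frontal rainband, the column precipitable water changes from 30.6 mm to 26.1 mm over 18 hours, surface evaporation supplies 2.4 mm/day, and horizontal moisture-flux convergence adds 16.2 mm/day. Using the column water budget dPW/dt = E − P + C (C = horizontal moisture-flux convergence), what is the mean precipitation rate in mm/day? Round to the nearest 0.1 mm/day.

P ≈ 24.6 mm/day

dPW/dt = (26.1 − 30.6) mm / (18/24 day) = -6.000 mm/day.
P = E + C − dPW/dt = 2.4 + (16.2) − (-6.000) = 24.6 mm/day.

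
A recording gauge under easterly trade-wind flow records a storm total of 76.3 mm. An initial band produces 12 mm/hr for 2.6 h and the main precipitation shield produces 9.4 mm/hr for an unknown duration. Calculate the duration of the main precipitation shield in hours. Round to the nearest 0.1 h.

Known phases: 12 × 2.6 = 31.2 mm.
Remaining depth = 76.3 − 31.2 = 45.1 mm.
Duration = 45.1 / 9.4 = 4.8 h.

duration ≈ 4.8 h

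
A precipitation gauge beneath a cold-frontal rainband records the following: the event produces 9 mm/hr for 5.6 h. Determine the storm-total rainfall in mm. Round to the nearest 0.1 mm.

total ≈ 50.4 mm

Total = Σ Rᵢ Δtᵢ = 9 × 5.6
      = 50.4 = 50.4 mm.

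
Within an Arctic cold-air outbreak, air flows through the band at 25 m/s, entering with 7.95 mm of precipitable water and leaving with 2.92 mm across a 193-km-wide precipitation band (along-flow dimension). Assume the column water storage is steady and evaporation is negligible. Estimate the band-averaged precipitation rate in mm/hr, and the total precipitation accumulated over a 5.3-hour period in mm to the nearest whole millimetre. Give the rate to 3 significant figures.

R ≈ 2.35 mm/hr; total ≈ 12 mm

Column moisture flux per unit crosswind length is F = V × PW.
Inflow: F_in = 25 × 7.95 = 198.75 mm·m/s
Outflow: F_out = 25 × 2.92 = 73 mm·m/s
Steady-state rate R = (F_in − F_out)/L = (198.75 − 73) / 193000 m = 6.516e-04 mm/s.
R = 6.516e-04 × 3600 = 2.35 mm/hr.
Over 5.3 h: total = 2.35 × 5.3 = 12.455 ≈ 12 mm.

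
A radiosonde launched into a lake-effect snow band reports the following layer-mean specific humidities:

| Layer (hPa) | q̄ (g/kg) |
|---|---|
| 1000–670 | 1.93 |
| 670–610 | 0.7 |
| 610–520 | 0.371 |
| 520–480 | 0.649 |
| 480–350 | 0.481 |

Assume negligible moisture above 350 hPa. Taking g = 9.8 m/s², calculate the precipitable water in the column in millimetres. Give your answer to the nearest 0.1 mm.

Precipitable water is the column-integrated vapour mass per unit area: PW = (1/g) Σ q̄ Δp, with q in kg/kg and Δp in Pa (1 kg/m² of water = 1 mm).
Layer 1000–670 hPa: Δp = 330 hPa = 33000 Pa, q̄ = 0.00193 kg/kg → 0.00193 × 33000 / 9.8 = 6.50 mm
Layer 670–610 hPa: Δp = 60 hPa = 6000 Pa, q̄ = 0.0007 kg/kg → 0.0007 × 6000 / 9.8 = 0.43 mm
Layer 610–520 hPa: Δp = 90 hPa = 9000 Pa, q̄ = 0.000371 kg/kg → 0.000371 × 9000 / 9.8 = 0.34 mm
Layer 520–480 hPa: Δp = 40 hPa = 4000 Pa, q̄ = 0.000649 kg/kg → 0.000649 × 4000 / 9.8 = 0.26 mm
Layer 480–350 hPa: Δp = 130 hPa = 13000 Pa, q̄ = 0.000481 kg/kg → 0.000481 × 13000 / 9.8 = 0.64 mm
PW = 6.50 + 0.43 + 0.34 + 0.26 + 0.64 = 8.17 ≈ 8.2 mm.

PW ≈ 8.2 mm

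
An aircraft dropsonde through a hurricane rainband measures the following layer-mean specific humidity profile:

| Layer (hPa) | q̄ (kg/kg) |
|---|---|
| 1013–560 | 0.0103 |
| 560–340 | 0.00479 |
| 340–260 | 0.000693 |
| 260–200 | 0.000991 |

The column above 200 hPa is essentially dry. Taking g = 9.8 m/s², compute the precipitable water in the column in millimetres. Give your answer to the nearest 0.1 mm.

Precipitable water is the column-integrated vapour mass per unit area: PW = (1/g) Σ q̄ Δp, with q in kg/kg and Δp in Pa (1 kg/m² of water = 1 mm).
Layer 1013–560 hPa: Δp = 453 hPa = 45300 Pa, q̄ = 0.0103 kg/kg → 0.0103 × 45300 / 9.8 = 47.61 mm
Layer 560–340 hPa: Δp = 220 hPa = 22000 Pa, q̄ = 0.00479 kg/kg → 0.00479 × 22000 / 9.8 = 10.75 mm
Layer 340–260 hPa: Δp = 80 hPa = 8000 Pa, q̄ = 0.000693 kg/kg → 0.000693 × 8000 / 9.8 = 0.57 mm
Layer 260–200 hPa: Δp = 60 hPa = 6000 Pa, q̄ = 0.000991 kg/kg → 0.000991 × 6000 / 9.8 = 0.61 mm
PW = 47.61 + 10.75 + 0.57 + 0.61 = 59.54 ≈ 59.5 mm.

PW ≈ 59.5 mm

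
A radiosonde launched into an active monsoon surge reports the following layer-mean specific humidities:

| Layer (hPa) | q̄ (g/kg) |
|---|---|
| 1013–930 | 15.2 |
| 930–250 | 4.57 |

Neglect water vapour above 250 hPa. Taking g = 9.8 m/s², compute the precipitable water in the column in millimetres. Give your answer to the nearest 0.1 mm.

PW ≈ 44.6 mm

Precipitable water is the column-integrated vapour mass per unit area: PW = (1/g) Σ q̄ Δp, with q in kg/kg and Δp in Pa (1 kg/m² of water = 1 mm).
Layer 1013–930 hPa: Δp = 83 hPa = 8300 Pa, q̄ = 0.0152 kg/kg → 0.0152 × 8300 / 9.8 = 12.87 mm
Layer 930–250 hPa: Δp = 680 hPa = 68000 Pa, q̄ = 0.00457 kg/kg → 0.00457 × 68000 / 9.8 = 31.71 mm
PW = 12.87 + 31.71 = 44.58 ≈ 44.6 mm.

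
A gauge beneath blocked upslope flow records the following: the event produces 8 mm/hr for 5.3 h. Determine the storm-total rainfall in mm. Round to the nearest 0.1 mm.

Total = Σ Rᵢ Δtᵢ = 8 × 5.3
      = 42.4 = 42.4 mm.

total ≈ 42.4 mm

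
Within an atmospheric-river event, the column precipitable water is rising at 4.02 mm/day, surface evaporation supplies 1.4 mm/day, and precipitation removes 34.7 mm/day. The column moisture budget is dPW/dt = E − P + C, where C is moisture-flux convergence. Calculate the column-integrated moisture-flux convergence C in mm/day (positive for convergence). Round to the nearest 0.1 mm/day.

dPW/dt = +4.02 mm/day.
C = dPW/dt − E + P = (+4.02) − 1.4 + 34.7 = 37.3 mm/day.

C ≈ 37.3 mm/day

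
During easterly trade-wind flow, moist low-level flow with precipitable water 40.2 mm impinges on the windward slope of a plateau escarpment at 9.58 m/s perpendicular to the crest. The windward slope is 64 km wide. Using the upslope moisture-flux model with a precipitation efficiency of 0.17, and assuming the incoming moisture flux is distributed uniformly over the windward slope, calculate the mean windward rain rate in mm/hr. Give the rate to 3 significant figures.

R ≈ 3.68 mm/hr

Incoming column moisture flux per unit ridge length: F = V × PW = 9.58 × 40.2 = 385.116 mm·m/s.
Spread over the 64 km slope with efficiency ε = 0.17: R = ε·F/W = 0.17 × 385.116 / 64000 m = 1.023e-03 mm/s.
R = 1.023e-03 × 3600 = 3.68 mm/hr.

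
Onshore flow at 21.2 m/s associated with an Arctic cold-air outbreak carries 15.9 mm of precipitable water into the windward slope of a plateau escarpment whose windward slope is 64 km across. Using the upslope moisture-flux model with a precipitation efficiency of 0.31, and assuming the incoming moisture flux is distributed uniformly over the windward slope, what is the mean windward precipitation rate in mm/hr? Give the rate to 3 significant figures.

Incoming column moisture flux per unit ridge length: F = V × PW = 21.2 × 15.9 = 337.08 mm·m/s.
Spread over the 64 km slope with efficiency ε = 0.31: R = ε·F/W = 0.31 × 337.08 / 64000 m = 1.633e-03 mm/s.
R = 1.633e-03 × 3600 = 5.88 mm/hr.

R ≈ 5.88 mm/hr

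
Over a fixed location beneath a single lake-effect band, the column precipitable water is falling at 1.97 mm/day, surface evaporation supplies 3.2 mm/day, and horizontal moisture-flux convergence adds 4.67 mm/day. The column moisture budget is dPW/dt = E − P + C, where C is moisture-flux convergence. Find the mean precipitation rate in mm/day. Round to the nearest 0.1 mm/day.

dPW/dt = -1.97 mm/day.
P = E + C − dPW/dt = 3.2 + (4.67) − (-1.97) = 9.8 mm/day.

P ≈ 9.8 mm/day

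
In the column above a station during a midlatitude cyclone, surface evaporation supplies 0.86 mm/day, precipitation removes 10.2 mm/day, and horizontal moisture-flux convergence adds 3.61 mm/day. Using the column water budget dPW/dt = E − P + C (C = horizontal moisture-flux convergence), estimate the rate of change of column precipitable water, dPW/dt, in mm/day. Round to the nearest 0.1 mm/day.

dPW/dt = E − P + C = 0.86 − 10.2 + (3.61) = -5.7 mm/day.

dPW/dt ≈ -5.7 mm/day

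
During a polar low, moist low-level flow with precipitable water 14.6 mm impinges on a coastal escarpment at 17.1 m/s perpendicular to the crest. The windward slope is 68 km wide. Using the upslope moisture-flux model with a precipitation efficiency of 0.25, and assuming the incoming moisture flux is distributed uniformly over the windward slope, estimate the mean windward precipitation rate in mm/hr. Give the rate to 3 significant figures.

R ≈ 3.30 mm/hr

Incoming column moisture flux per unit ridge length: F = V × PW = 17.1 × 14.6 = 249.66 mm·m/s.
Spread over the 68 km slope with efficiency ε = 0.25: R = ε·F/W = 0.25 × 249.66 / 68000 m = 9.179e-04 mm/s.
R = 9.179e-04 × 3600 = 3.30 mm/hr.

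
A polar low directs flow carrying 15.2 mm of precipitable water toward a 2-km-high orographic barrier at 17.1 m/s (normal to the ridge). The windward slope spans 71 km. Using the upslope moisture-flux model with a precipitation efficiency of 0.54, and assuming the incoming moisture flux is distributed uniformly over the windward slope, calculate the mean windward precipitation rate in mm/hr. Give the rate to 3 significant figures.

R ≈ 7.12 mm/hr

Incoming column moisture flux per unit ridge length: F = V × PW = 17.1 × 15.2 = 259.92 mm·m/s.
Spread over the 71 km slope with efficiency ε = 0.54: R = ε·F/W = 0.54 × 259.92 / 71000 m = 1.977e-03 mm/s.
R = 1.977e-03 × 3600 = 7.12 mm/hr.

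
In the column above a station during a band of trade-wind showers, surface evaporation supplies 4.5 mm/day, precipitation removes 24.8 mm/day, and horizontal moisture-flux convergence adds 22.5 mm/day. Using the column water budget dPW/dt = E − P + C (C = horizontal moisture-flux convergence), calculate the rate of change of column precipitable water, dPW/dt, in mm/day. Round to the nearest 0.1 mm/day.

dPW/dt ≈ 2.2 mm/day

dPW/dt = E − P + C = 4.5 − 24.8 + (22.5) = 2.2 mm/day.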